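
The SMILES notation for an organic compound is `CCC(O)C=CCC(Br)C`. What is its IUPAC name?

The longest chain bearing the –OH group and the multiple bond is 8 carbons long (octane).
An alcohol (–OH) is the principal characteristic group, giving the suffix -ol.
A C=C double bond in the chain gives the infix -ene-.
Number the chain so that numbering from this end puts the hydroxyl group at C-3 rather than C-6.
With this numbering: the hydroxyl at C-3; the double bond between C-4 and C-5; a bromo group at C-7.
Putting it together: 7-bromooct-4-en-3-ol.

7-bromooct-4-en-3-ol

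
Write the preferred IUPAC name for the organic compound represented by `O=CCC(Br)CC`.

Counting along the main chain through the –CHO group gives 5 carbons: the parent is pentane.
An aldehyde (terminal –CHO) is the principal characteristic group, giving the suffix -al.
The numbering direction is chosen so that the aldehyde carbon is C-1 by definition.
With this numbering: a bromo group at C-3.
Putting it together: 3-bromopentanal.

3-bromopentanal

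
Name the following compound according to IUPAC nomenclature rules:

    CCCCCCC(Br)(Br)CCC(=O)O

Counting along the main chain through the –COOH group gives 10 carbons: the parent is decane.
The principal characteristic group is a carboxylic acid (terminal –COOH), named with the suffix -oic acid.
The numbering direction is chosen so that the carboxylic acid carbon is C-1 by definition.
That gives two bromo groups at C-4.
Putting it together: 4,4-dibromodecanoic acid.

4,4-dibromodecanoic acid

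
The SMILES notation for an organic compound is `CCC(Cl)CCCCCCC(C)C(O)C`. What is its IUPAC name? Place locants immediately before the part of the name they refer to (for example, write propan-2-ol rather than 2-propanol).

10-chloro-3-methyldodecan-2-ol

The longest carbon chain that includes the –OH group has 12 carbons, so the parent hydride is dodecane.
The highest-priority functional group is an alcohol (–OH), so the name ends in -ol.
Number the chain so that numbering from this end puts the hydroxyl group at C-2 rather than C-11.
With this numbering: the hydroxyl at C-2; a chloro group at C-10; a methyl group at C-3.
Prefixes are listed alphabetically: chloro, methyl.
The name is 10-chloro-3-methyldodecan-2-ol.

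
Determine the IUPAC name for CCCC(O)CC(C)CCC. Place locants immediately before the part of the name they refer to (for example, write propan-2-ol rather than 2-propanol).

Counting along the main chain through the –OH group gives 9 carbons: the parent is nonane.
An alcohol (–OH) is the principal characteristic group, giving the suffix -ol.
Number the chain so that numbering from this end puts the hydroxyl group at C-4 rather than C-6.
This places the hydroxyl at C-4; a methyl group at C-6.
Putting it together: 6-methylnonan-4-ol.

6-methylnonan-4-ol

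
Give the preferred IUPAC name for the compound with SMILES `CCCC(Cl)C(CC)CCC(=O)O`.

5-chloro-4-ethyloctanoic acid

Counting along the main chain through the –COOH group gives 8 carbons: the parent is octane.
The highest-priority functional group is a carboxylic acid (terminal –COOH), so the name ends in -oic acid.
Choose the numbering such that the carboxylic acid carbon is C-1 by definition.
With this numbering: a chloro group at C-5; an ethyl group at C-4.
The substituents are ordered alphabetically, ignoring any di-/tri- multipliers.
Assembling the pieces gives 5-chloro-4-ethyloctanoic acid.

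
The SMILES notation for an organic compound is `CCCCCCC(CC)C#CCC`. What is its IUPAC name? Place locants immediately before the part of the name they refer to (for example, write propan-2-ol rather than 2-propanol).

5-ethylundec-3-yne

Counting along the main chain through the multiple bond gives 11 carbons: the parent is undecane.
A C≡C triple bond in the chain gives the infix -yne-.
The numbering direction is chosen so that numbering from this end puts the triple bond at C-3 rather than C-8.
That gives the triple bond between C-3 and C-4; an ethyl group at C-5.
Putting it together: 5-ethylundec-3-yne.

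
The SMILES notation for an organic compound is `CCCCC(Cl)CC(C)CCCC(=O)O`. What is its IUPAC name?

The longest chain bearing the –COOH group is 11 carbons long (undecane).
The highest-priority functional group is a carboxylic acid (terminal –COOH), so the name ends in -oic acid.
The numbering direction is chosen so that the carboxylic acid carbon is C-1 by definition.
This places a chloro group at C-7; a methyl group at C-5.
Substituent prefixes are cited in alphabetical order (multiplying prefixes like di-/tri- are ignored for ordering).
The name is 7-chloro-5-methylundecanoic acid.

7-chloro-5-methylundecanoic acid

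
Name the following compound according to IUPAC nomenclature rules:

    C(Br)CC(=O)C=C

5-bromopent-1-en-3-one

Counting along the main chain through the carbonyl and the multiple bond gives 5 carbons: the parent is pentane.
The highest-priority functional group is a ketone (C=O on an internal carbon), so the name ends in -one.
The chain contains a C=C double bond, so the unsaturation ending is -ene.
Choose the numbering such that numbering from this end puts the double bond at C-1 rather than C-4.
With this numbering: the carbonyl at C-3; the double bond between C-1 and C-2; a bromo group at C-5.
The name is 5-bromopent-1-en-3-one.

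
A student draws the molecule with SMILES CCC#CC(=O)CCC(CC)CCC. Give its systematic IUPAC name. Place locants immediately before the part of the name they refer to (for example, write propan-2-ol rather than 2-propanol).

8-ethylundec-3-yn-5-one

The longest chain bearing the carbonyl and the multiple bond is 11 carbons long (undecane).
The principal characteristic group is a ketone (C=O on an internal carbon), named with the suffix -one.
A C≡C triple bond in the chain gives the infix -yne-.
Number the chain so that numbering from this end puts the carbonyl group at C-5 rather than C-7.
With this numbering: the carbonyl at C-5; the triple bond between C-3 and C-4; an ethyl group at C-8.
The name is 8-ethylundec-3-yn-5-one.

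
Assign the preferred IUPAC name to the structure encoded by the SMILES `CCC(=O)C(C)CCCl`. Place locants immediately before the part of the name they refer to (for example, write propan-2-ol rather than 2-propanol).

6-chloro-4-methylhexan-3-one

Counting along the main chain through the carbonyl gives 6 carbons: the parent is hexane.
A ketone (C=O on an internal carbon) is the principal characteristic group, giving the suffix -one.
Choose the numbering such that numbering from this end puts the carbonyl group at C-3 rather than C-4.
This places the carbonyl at C-3; a chloro group at C-6; a methyl group at C-4.
Substituent prefixes are cited in alphabetical order (multiplying prefixes like di-/tri- are ignored for ordering).
The name is 6-chloro-4-methylhexan-3-one.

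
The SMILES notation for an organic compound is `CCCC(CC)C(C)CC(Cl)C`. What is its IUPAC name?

The parent chain contains 8 carbons (octane).
Number the chain so that the substituent locant set {2,4,5} is lower than {4,5,7} at the first point of difference.
This places a chloro group at C-2; an ethyl group at C-5; a methyl group at C-4.
Substituent prefixes are cited in alphabetical order (multiplying prefixes like di-/tri- are ignored for ordering).
Putting it together: 2-chloro-5-ethyl-4-methyloctane.

2-chloro-5-ethyl-4-methyloctane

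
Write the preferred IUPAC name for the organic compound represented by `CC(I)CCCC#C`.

The longest chain bearing the multiple bond is 7 carbons long (heptane).
The chain contains a C≡C triple bond, so the unsaturation ending is -yne.
Choose the numbering such that numbering from this end puts the triple bond at C-1 rather than C-6.
That gives the triple bond between C-1 and C-2; an iodo group at C-6.
The name is 6-iodohept-1-yne.

6-iodohept-1-yne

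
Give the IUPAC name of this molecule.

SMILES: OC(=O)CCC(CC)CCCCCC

The longest carbon chain that includes the –COOH group has 10 carbons, so the parent hydride is decane.
The principal characteristic group is a carboxylic acid (terminal –COOH), named with the suffix -oic acid.
Number the chain so that the carboxylic acid carbon is C-1 by definition.
With this numbering: an ethyl group at C-4.
Putting it together: 4-ethyldecanoic acid.

4-ethyldecanoic acid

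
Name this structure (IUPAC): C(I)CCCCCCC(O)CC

Counting along the main chain through the –OH group gives 10 carbons: the parent is decane.
The principal characteristic group is an alcohol (–OH), named with the suffix -ol.
The numbering direction is chosen so that numbering from this end puts the hydroxyl group at C-3 rather than C-8.
This places the hydroxyl at C-3; an iodo group at C-10.
Putting it together: 10-iododecan-3-ol.

10-iododecan-3-ol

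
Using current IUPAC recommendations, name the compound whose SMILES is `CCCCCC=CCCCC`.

Counting along the main chain through the multiple bond gives 11 carbons: the parent is undecane.
A C=C double bond in the chain gives the infix -ene-.
Number the chain so that numbering from this end puts the double bond at C-5 rather than C-6.
With this numbering: the double bond between C-5 and C-6.
Assembling the pieces gives undec-5-ene.

undec-5-ene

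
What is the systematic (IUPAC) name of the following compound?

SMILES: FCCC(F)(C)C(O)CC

4,6-difluoro-4-methylhexan-3-ol

The longest carbon chain that includes the –OH group has 6 carbons, so the parent hydride is hexane.
An alcohol (–OH) is the principal characteristic group, giving the suffix -ol.
The numbering direction is chosen so that numbering from this end puts the hydroxyl group at C-3 rather than C-4.
That gives the hydroxyl at C-3; fluoro groups at C-4 and C-6; a methyl group at C-4.
The substituents are ordered alphabetically, ignoring any di-/tri- multipliers.
Putting it together: 4,6-difluoro-4-methylhexan-3-ol.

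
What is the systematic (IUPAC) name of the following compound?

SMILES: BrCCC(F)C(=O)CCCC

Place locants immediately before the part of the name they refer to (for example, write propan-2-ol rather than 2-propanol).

The longest chain bearing the carbonyl is 8 carbons long (octane).
A ketone (C=O on an internal carbon) is the principal characteristic group, giving the suffix -one.
Number the chain so that numbering from this end puts the carbonyl group at C-4 rather than C-5.
This places the carbonyl at C-4; a bromo group at C-1; a fluoro group at C-3.
The substituents are ordered alphabetically, ignoring any di-/tri- multipliers.
Putting it together: 1-bromo-3-fluorooctan-4-one.

1-bromo-3-fluorooctan-4-one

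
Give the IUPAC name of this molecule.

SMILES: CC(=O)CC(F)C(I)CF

Counting along the main chain through the carbonyl gives 6 carbons: the parent is hexane.
The highest-priority functional group is a ketone (C=O on an internal carbon), so the name ends in -one.
The numbering direction is chosen so that numbering from this end puts the carbonyl group at C-2 rather than C-5.
With this numbering: the carbonyl at C-2; fluoro groups at C-4 and C-6; an iodo group at C-5.
Substituent prefixes are cited in alphabetical order (multiplying prefixes like di-/tri- are ignored for ordering).
Putting it together: 4,6-difluoro-5-iodohexan-2-one.

4,6-difluoro-5-iodohexan-2-one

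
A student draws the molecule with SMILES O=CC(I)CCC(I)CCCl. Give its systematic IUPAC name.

The longest chain bearing the –CHO group is 7 carbons long (heptane).
The highest-priority functional group is an aldehyde (terminal –CHO), so the name ends in -al.
Choose the numbering such that the aldehyde carbon is C-1 by definition.
With this numbering: a chloro group at C-7; iodo groups at C-2 and C-5.
Prefixes are listed alphabetically: chloro, iodo.
Assembling the pieces gives 7-chloro-2,5-diiodoheptanal.

7-chloro-2,5-diiodoheptanal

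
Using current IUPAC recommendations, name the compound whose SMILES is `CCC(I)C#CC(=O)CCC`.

The longest carbon chain that includes the carbonyl and the multiple bond has 9 carbons, so the parent hydride is nonane.
A ketone (C=O on an internal carbon) is the principal characteristic group, giving the suffix -one.
The chain contains a C≡C triple bond, so the unsaturation ending is -yne.
Choose the numbering such that numbering from this end puts the carbonyl group at C-4 rather than C-6.
This places the carbonyl at C-4; the triple bond between C-5 and C-6; an iodo group at C-7.
Assembling the pieces gives 7-iodonon-5-yn-4-one.

7-iodonon-5-yn-4-one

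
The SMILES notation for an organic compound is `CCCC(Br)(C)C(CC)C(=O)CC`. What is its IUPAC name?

The longest carbon chain that includes the carbonyl has 8 carbons, so the parent hydride is octane.
A ketone (C=O on an internal carbon) is the principal characteristic group, giving the suffix -one.
Number the chain so that numbering from this end puts the carbonyl group at C-3 rather than C-6.
That gives the carbonyl at C-3; a bromo group at C-5; an ethyl group at C-4; a methyl group at C-5.
The substituents are ordered alphabetically, ignoring any di-/tri- multipliers.
Assembling the pieces gives 5-bromo-4-ethyl-5-methyloctan-3-one.

5-bromo-4-ethyl-5-methyloctan-3-one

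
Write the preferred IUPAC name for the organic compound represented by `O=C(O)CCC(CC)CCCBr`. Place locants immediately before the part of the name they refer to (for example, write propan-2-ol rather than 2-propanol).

The longest chain bearing the –COOH group is 7 carbons long (heptane).
A carboxylic acid (terminal –COOH) is the principal characteristic group, giving the suffix -oic acid.
The numbering direction is chosen so that the carboxylic acid carbon is C-1 by definition.
That gives a bromo group at C-7; an ethyl group at C-4.
Prefixes are listed alphabetically: bromo, ethyl.
Assembling the pieces gives 7-bromo-4-ethylheptanoic acid.

7-bromo-4-ethylheptanoic acid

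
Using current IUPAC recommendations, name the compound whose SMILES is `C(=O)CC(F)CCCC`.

The longest carbon chain that includes the –CHO group has 7 carbons, so the parent hydride is heptane.
An aldehyde (terminal –CHO) is the principal characteristic group, giving the suffix -al.
The numbering direction is chosen so that the aldehyde carbon is C-1 by definition.
This places a fluoro group at C-3.
Putting it together: 3-fluoroheptanal.

3-fluoroheptanal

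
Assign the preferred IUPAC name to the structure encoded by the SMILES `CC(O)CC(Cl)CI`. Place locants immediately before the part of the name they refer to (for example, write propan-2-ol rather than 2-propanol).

4-chloro-5-iodopentan-2-ol

The longest chain bearing the –OH group is 5 carbons long (pentane).
The principal characteristic group is an alcohol (–OH), named with the suffix -ol.
The numbering direction is chosen so that numbering from this end puts the hydroxyl group at C-2 rather than C-4.
That gives the hydroxyl at C-2; a chloro group at C-4; an iodo group at C-5.
The substituents are ordered alphabetically, ignoring any di-/tri- multipliers.
Assembling the pieces gives 4-chloro-5-iodopentan-2-ol.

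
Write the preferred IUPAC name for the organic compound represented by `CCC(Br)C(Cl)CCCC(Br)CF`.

The longest carbon chain is 9 atoms: the parent is nonane.
Number the chain so that the substituent locant set {1,2,6,7} is lower than {3,4,8,9} at the first point of difference.
That gives bromo groups at C-2 and C-7; a chloro group at C-6; a fluoro group at C-1.
Prefixes are listed alphabetically: bromo, chloro, fluoro.
The name is 2,7-dibromo-6-chloro-1-fluorononane.

2,7-dibromo-6-chloro-1-fluorononane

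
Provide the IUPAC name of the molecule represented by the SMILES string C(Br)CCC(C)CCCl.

6-bromo-1-chloro-3-methylhexane

The longest carbon chain is 6 atoms: the parent is hexane.
Number the chain so that the substituent locant set {1,3,6} is lower than {1,4,6} at the first point of difference.
With this numbering: a bromo group at C-6; a chloro group at C-1; a methyl group at C-3.
Prefixes are listed alphabetically: bromo, chloro, methyl.
Assembling the pieces gives 6-bromo-1-chloro-3-methylhexane.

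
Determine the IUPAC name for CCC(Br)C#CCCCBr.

1,6-dibromooct-4-yne

The longest chain bearing the multiple bond is 8 carbons long (octane).
The chain contains a C≡C triple bond, so the unsaturation ending is -yne.
The numbering direction is chosen so that the substituent locant set {1,6} is lower than {3,8} at the first point of difference.
With this numbering: the triple bond between C-4 and C-5; bromo groups at C-1 and C-6.
The name is 1,6-dibromooct-4-yne.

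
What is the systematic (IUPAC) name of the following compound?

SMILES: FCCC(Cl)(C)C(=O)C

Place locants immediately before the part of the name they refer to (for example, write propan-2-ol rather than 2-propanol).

3-chloro-5-fluoro-3-methylpentan-2-one

The longest chain bearing the carbonyl is 5 carbons long (pentane).
A ketone (C=O on an internal carbon) is the principal characteristic group, giving the suffix -one.
Number the chain so that numbering from this end puts the carbonyl group at C-2 rather than C-4.
That gives the carbonyl at C-2; a chloro group at C-3; a fluoro group at C-5; a methyl group at C-3.
The substituents are ordered alphabetically, ignoring any di-/tri- multipliers.
Assembling the pieces gives 3-chloro-5-fluoro-3-methylpentan-2-one.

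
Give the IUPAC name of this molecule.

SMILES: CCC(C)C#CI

1-iodo-3-methylpent-1-yne

The longest carbon chain that includes the multiple bond has 5 carbons, so the parent hydride is pentane.
There is one C≡C triple bond, indicated by the ending -yne.
Number the chain so that numbering from this end puts the triple bond at C-1 rather than C-4.
This places the triple bond between C-1 and C-2; an iodo group at C-1; a methyl group at C-3.
Prefixes are listed alphabetically: iodo, methyl.
Putting it together: 1-iodo-3-methylpent-1-yne.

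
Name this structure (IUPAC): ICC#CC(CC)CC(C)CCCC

The longest chain bearing the multiple bond is 10 carbons long (decane).
The chain contains a C≡C triple bond, so the unsaturation ending is -yne.
Number the chain so that numbering from this end puts the triple bond at C-2 rather than C-8.
That gives the triple bond between C-2 and C-3; an ethyl group at C-4; an iodo group at C-1; a methyl group at C-6.
Prefixes are listed alphabetically: ethyl, iodo, methyl.
Putting it together: 4-ethyl-1-iodo-6-methyldec-2-yne.

4-ethyl-1-iodo-6-methyldec-2-yne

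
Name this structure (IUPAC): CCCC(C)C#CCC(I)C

The longest carbon chain that includes the multiple bond has 9 carbons, so the parent hydride is nonane.
There is one C≡C triple bond, indicated by the ending -yne.
The numbering direction is chosen so that numbering from this end puts the triple bond at C-4 rather than C-5.
With this numbering: the triple bond between C-4 and C-5; an iodo group at C-2; a methyl group at C-6.
The substituents are ordered alphabetically, ignoring any di-/tri- multipliers.
Assembling the pieces gives 2-iodo-6-methylnon-4-yne.

2-iodo-6-methylnon-4-yne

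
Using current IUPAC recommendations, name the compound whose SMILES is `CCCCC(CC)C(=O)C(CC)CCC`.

The longest chain bearing the carbonyl is 10 carbons long (decane).
A ketone (C=O on an internal carbon) is the principal characteristic group, giving the suffix -one.
Number the chain so that numbering from this end puts the carbonyl group at C-5 rather than C-6.
That gives the carbonyl at C-5; ethyl groups at C-4 and C-6.
Putting it together: 4,6-diethyldecan-5-one.

4,6-diethyldecan-5-one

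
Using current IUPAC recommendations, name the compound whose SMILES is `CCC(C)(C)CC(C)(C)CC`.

The longest continuous carbon chain has 7 atoms, so the parent hydride is heptane.
Both numbering directions give the same locant set; either may be used.
With this numbering: methyl groups at C-3 (×2) and C-5 (×2).
Putting it together: 3,3,5,5-tetramethylheptane.

3,3,5,5-tetramethylheptane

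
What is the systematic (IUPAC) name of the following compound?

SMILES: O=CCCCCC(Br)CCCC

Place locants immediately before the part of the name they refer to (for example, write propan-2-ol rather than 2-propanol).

6-bromodecanal

Counting along the main chain through the –CHO group gives 10 carbons: the parent is decane.
An aldehyde (terminal –CHO) is the principal characteristic group, giving the suffix -al.
Number the chain so that the aldehyde carbon is C-1 by definition.
This places a bromo group at C-6.
Assembling the pieces gives 6-bromodecanal.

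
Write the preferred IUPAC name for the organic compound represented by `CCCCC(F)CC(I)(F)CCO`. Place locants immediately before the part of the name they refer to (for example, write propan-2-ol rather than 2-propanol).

3,5-difluoro-3-iodononan-1-ol

The longest carbon chain that includes the –OH group has 9 carbons, so the parent hydride is nonane.
The highest-priority functional group is an alcohol (–OH), so the name ends in -ol.
Choose the numbering such that numbering from this end puts the hydroxyl group at C-1 rather than C-9.
This places the hydroxyl at C-1; fluoro groups at C-3 and C-5; an iodo group at C-3.
Prefixes are listed alphabetically: fluoro, iodo.
The name is 3,5-difluoro-3-iodononan-1-ol.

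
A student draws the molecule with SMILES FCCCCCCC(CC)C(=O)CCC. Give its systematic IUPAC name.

The longest carbon chain that includes the carbonyl has 11 carbons, so the parent hydride is undecane.
A ketone (C=O on an internal carbon) is the principal characteristic group, giving the suffix -one.
Number the chain so that numbering from this end puts the carbonyl group at C-4 rather than C-8.
With this numbering: the carbonyl at C-4; an ethyl group at C-5; a fluoro group at C-11.
Substituent prefixes are cited in alphabetical order (multiplying prefixes like di-/tri- are ignored for ordering).
Assembling the pieces gives 5-ethyl-11-fluoroundecan-4-one.

5-ethyl-11-fluoroundecan-4-one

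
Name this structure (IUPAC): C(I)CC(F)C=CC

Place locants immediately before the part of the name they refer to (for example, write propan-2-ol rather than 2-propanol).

4-fluoro-6-iodohex-2-ene

The longest chain bearing the multiple bond is 6 carbons long (hexane).
There is one C=C double bond, indicated by the ending -ene.
The numbering direction is chosen so that numbering from this end puts the double bond at C-2 rather than C-4.
With this numbering: the double bond between C-2 and C-3; a fluoro group at C-4; an iodo group at C-6.
Prefixes are listed alphabetically: fluoro, iodo.
Assembling the pieces gives 4-fluoro-6-iodohex-2-ene.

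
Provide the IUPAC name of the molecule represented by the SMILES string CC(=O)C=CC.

The longest chain bearing the carbonyl and the multiple bond is 5 carbons long (pentane).
A ketone (C=O on an internal carbon) is the principal characteristic group, giving the suffix -one.
A C=C double bond in the chain gives the infix -ene-.
Number the chain so that numbering from this end puts the carbonyl group at C-2 rather than C-4.
That gives the carbonyl at C-2; the double bond between C-3 and C-4.
Putting it together: pent-3-en-2-one.

pent-3-en-2-one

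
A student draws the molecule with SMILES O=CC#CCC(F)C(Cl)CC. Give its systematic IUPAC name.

6-chloro-5-fluorooct-2-ynal

Counting along the main chain through the –CHO group and the multiple bond gives 8 carbons: the parent is octane.
An aldehyde (terminal –CHO) is the principal characteristic group, giving the suffix -al.
The chain contains a C≡C triple bond, so the unsaturation ending is -yne.
The numbering direction is chosen so that the aldehyde carbon is C-1 by definition.
This places the triple bond between C-2 and C-3; a chloro group at C-6; a fluoro group at C-5.
Prefixes are listed alphabetically: chloro, fluoro.
Putting it together: 6-chloro-5-fluorooct-2-ynal.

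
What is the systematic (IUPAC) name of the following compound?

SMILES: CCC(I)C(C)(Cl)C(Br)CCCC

5-bromo-4-chloro-3-iodo-4-methylnonane

The parent chain contains 9 carbons (nonane).
The numbering direction is chosen so that the substituent locant set {3,4,4,5} is lower than {5,6,6,7} at the first point of difference.
That gives a bromo group at C-5; a chloro group at C-4; an iodo group at C-3; a methyl group at C-4.
The substituents are ordered alphabetically, ignoring any di-/tri- multipliers.
Putting it together: 5-bromo-4-chloro-3-iodo-4-methylnonane.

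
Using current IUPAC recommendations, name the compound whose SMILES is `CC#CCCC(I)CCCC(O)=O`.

Counting along the main chain through the –COOH group and the multiple bond gives 10 carbons: the parent is decane.
The highest-priority functional group is a carboxylic acid (terminal –COOH), so the name ends in -oic acid.
A C≡C triple bond in the chain gives the infix -yne-.
The numbering direction is chosen so that the carboxylic acid carbon is C-1 by definition.
With this numbering: the triple bond between C-8 and C-9; an iodo group at C-5.
The name is 5-iododec-8-ynoic acid.

5-iododec-8-ynoic acid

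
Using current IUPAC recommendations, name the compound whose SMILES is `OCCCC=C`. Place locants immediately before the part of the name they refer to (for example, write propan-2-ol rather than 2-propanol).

pent-4-en-1-ol

Counting along the main chain through the –OH group and the multiple bond gives 5 carbons: the parent is pentane.
An alcohol (–OH) is the principal characteristic group, giving the suffix -ol.
There is one C=C double bond, indicated by the ending -ene.
The numbering direction is chosen so that numbering from this end puts the hydroxyl group at C-1 rather than C-5.
That gives the hydroxyl at C-1; the double bond between C-4 and C-5.
Putting it together: pent-4-en-1-ol.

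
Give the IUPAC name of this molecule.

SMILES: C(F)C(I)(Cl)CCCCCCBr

8-bromo-2-chloro-1-fluoro-2-iodooctane

The parent chain contains 8 carbons (octane).
Number the chain so that the substituent locant set {1,2,2,8} is lower than {1,7,7,8} at the first point of difference.
This places a bromo group at C-8; a chloro group at C-2; a fluoro group at C-1; an iodo group at C-2.
Prefixes are listed alphabetically: bromo, chloro, fluoro, iodo.
The name is 8-bromo-2-chloro-1-fluoro-2-iodooctane.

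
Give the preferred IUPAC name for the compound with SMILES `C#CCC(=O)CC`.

The longest carbon chain that includes the carbonyl and the multiple bond has 6 carbons, so the parent hydride is hexane.
A ketone (C=O on an internal carbon) is the principal characteristic group, giving the suffix -one.
The chain contains a C≡C triple bond, so the unsaturation ending is -yne.
The numbering direction is chosen so that numbering from this end puts the carbonyl group at C-3 rather than C-4.
With this numbering: the carbonyl at C-3; the triple bond between C-5 and C-6.
The name is hex-5-yn-3-one.

hex-5-yn-3-one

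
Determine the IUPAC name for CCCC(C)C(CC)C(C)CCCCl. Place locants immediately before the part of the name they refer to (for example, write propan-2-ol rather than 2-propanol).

The parent chain contains 9 carbons (nonane).
Number the chain so that the substituent locant set {1,4,5,6} is lower than {4,5,6,9} at the first point of difference.
This places a chloro group at C-1; an ethyl group at C-5; methyl groups at C-4 and C-6.
The substituents are ordered alphabetically, ignoring any di-/tri- multipliers.
The name is 1-chloro-5-ethyl-4,6-dimethylnonane.

1-chloro-5-ethyl-4,6-dimethylnonane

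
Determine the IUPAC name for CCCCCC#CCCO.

The longest carbon chain that includes the –OH group and the multiple bond has 9 carbons, so the parent hydride is nonane.
The principal characteristic group is an alcohol (–OH), named with the suffix -ol.
There is one C≡C triple bond, indicated by the ending -yne.
Choose the numbering such that numbering from this end puts the hydroxyl group at C-1 rather than C-9.
With this numbering: the hydroxyl at C-1; the triple bond between C-3 and C-4.
The name is non-3-yn-1-ol.

non-3-yn-1-ol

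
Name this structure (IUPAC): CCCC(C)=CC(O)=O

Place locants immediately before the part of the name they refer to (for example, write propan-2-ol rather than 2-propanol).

3-methylhex-2-enoic acid

The longest chain bearing the –COOH group and the multiple bond is 6 carbons long (hexane).
The highest-priority functional group is a carboxylic acid (terminal –COOH), so the name ends in -oic acid.
The chain contains a C=C double bond, so the unsaturation ending is -ene.
Number the chain so that the carboxylic acid carbon is C-1 by definition.
That gives the double bond between C-2 and C-3; a methyl group at C-3.
Assembling the pieces gives 3-methylhex-2-enoic acid.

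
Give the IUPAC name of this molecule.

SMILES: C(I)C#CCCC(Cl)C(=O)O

The longest chain bearing the –COOH group and the multiple bond is 7 carbons long (heptane).
The highest-priority functional group is a carboxylic acid (terminal –COOH), so the name ends in -oic acid.
A C≡C triple bond in the chain gives the infix -yne-.
Number the chain so that the carboxylic acid carbon is C-1 by definition.
With this numbering: the triple bond between C-5 and C-6; a chloro group at C-2; an iodo group at C-7.
Substituent prefixes are cited in alphabetical order (multiplying prefixes like di-/tri- are ignored for ordering).
The name is 2-chloro-7-iodohept-5-ynoic acid.

2-chloro-7-iodohept-5-ynoic acid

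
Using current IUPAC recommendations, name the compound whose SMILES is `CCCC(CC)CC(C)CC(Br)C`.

2-bromo-6-ethyl-4-methylnonane

The longest continuous carbon chain has 9 atoms, so the parent hydride is nonane.
Number the chain so that the substituent locant set {2,4,6} is lower than {4,6,8} at the first point of difference.
This places a bromo group at C-2; an ethyl group at C-6; a methyl group at C-4.
The substituents are ordered alphabetically, ignoring any di-/tri- multipliers.
Assembling the pieces gives 2-bromo-6-ethyl-4-methylnonane.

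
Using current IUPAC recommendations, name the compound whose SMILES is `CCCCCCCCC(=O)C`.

decan-2-one

The longest carbon chain that includes the carbonyl has 10 carbons, so the parent hydride is decane.
The principal characteristic group is a ketone (C=O on an internal carbon), named with the suffix -one.
Number the chain so that numbering from this end puts the carbonyl group at C-2 rather than C-9.
That gives the carbonyl at C-2.
Putting it together: decan-2-one.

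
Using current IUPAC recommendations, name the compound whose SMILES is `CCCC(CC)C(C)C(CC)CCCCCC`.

The longest carbon chain is 12 atoms: the parent is dodecane.
Choose the numbering such that the substituent locant set {4,5,6} is lower than {7,8,9} at the first point of difference.
With this numbering: ethyl groups at C-4 and C-6; a methyl group at C-5.
The substituents are ordered alphabetically, ignoring any di-/tri- multipliers.
Assembling the pieces gives 4,6-diethyl-5-methyldodecane.

4,6-diethyl-5-methyldodecane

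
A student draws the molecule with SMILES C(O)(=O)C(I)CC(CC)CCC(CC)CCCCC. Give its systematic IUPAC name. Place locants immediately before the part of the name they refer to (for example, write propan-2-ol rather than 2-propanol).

Counting along the main chain through the –COOH group gives 12 carbons: the parent is dodecane.
The principal characteristic group is a carboxylic acid (terminal –COOH), named with the suffix -oic acid.
Number the chain so that the carboxylic acid carbon is C-1 by definition.
That gives ethyl groups at C-4 and C-7; an iodo group at C-2.
The substituents are ordered alphabetically, ignoring any di-/tri- multipliers.
The name is 4,7-diethyl-2-iodododecanoic acid.

4,7-diethyl-2-iodododecanoic acid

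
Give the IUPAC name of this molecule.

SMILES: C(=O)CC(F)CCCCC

3-fluorooctanal

Counting along the main chain through the –CHO group gives 8 carbons: the parent is octane.
The principal characteristic group is an aldehyde (terminal –CHO), named with the suffix -al.
Number the chain so that the aldehyde carbon is C-1 by definition.
This places a fluoro group at C-3.
Assembling the pieces gives 3-fluorooctanal.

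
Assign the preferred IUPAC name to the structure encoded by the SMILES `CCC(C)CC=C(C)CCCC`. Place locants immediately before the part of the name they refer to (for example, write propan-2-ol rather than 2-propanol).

Counting along the main chain through the multiple bond gives 10 carbons: the parent is decane.
There is one C=C double bond, indicated by the ending -ene.
Number the chain so that the substituent locant set {3,6} is lower than {5,8} at the first point of difference.
This places the double bond between C-5 and C-6; methyl groups at C-3 and C-6.
The name is 3,6-dimethyldec-5-ene.

3,6-dimethyldec-5-ene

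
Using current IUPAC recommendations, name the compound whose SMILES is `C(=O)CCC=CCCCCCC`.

undec-4-enal

The longest chain bearing the –CHO group and the multiple bond is 11 carbons long (undecane).
The highest-priority functional group is an aldehyde (terminal –CHO), so the name ends in -al.
There is one C=C double bond, indicated by the ending -ene.
The numbering direction is chosen so that the aldehyde carbon is C-1 by definition.
With this numbering: the double bond between C-4 and C-5.
The name is undec-4-enal.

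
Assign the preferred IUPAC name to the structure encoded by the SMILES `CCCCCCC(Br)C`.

2-bromooctane

The longest continuous carbon chain has 8 atoms, so the parent hydride is octane.
Choose the numbering such that the substituent locant set {2} is lower than {7} at the first point of difference.
This places a bromo group at C-2.
The name is 2-bromooctane.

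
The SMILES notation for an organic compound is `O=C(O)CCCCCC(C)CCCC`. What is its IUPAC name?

Counting along the main chain through the –COOH group gives 11 carbons: the parent is undecane.
The highest-priority functional group is a carboxylic acid (terminal –COOH), so the name ends in -oic acid.
Choose the numbering such that the carboxylic acid carbon is C-1 by definition.
That gives a methyl group at C-7.
Putting it together: 7-methylundecanoic acid.

7-methylundecanoic acid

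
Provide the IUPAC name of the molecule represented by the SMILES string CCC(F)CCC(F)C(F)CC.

3,4,7-trifluorononane

The longest carbon chain is 9 atoms: the parent is nonane.
Number the chain so that the substituent locant set {3,4,7} is lower than {3,6,7} at the first point of difference.
That gives fluoro groups at C-3 and C-4 and C-7.
Putting it together: 3,4,7-trifluorononane.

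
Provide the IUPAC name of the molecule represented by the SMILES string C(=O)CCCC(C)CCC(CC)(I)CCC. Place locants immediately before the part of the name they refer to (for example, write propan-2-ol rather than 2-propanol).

8-ethyl-8-iodo-5-methylundecanal

The longest carbon chain that includes the –CHO group has 11 carbons, so the parent hydride is undecane.
An aldehyde (terminal –CHO) is the principal characteristic group, giving the suffix -al.
Choose the numbering such that the aldehyde carbon is C-1 by definition.
With this numbering: an ethyl group at C-8; an iodo group at C-8; a methyl group at C-5.
Substituent prefixes are cited in alphabetical order (multiplying prefixes like di-/tri- are ignored for ordering).
The name is 8-ethyl-8-iodo-5-methylundecanal.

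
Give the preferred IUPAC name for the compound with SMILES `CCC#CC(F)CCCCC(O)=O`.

Counting along the main chain through the –COOH group and the multiple bond gives 10 carbons: the parent is decane.
The highest-priority functional group is a carboxylic acid (terminal –COOH), so the name ends in -oic acid.
There is one C≡C triple bond, indicated by the ending -yne.
Number the chain so that the carboxylic acid carbon is C-1 by definition.
That gives the triple bond between C-7 and C-8; a fluoro group at C-6.
Assembling the pieces gives 6-fluorodec-7-ynoic acid.

6-fluorodec-7-ynoic acid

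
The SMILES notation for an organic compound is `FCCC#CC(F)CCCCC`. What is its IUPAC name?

Counting along the main chain through the multiple bond gives 10 carbons: the parent is decane.
The chain contains a C≡C triple bond, so the unsaturation ending is -yne.
Number the chain so that numbering from this end puts the triple bond at C-3 rather than C-7.
This places the triple bond between C-3 and C-4; fluoro groups at C-1 and C-5.
Assembling the pieces gives 1,5-difluorodec-3-yne.

1,5-difluorodec-3-yne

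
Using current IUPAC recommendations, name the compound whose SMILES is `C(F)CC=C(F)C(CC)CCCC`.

The longest carbon chain that includes the multiple bond has 9 carbons, so the parent hydride is nonane.
A C=C double bond in the chain gives the infix -ene-.
The numbering direction is chosen so that numbering from this end puts the double bond at C-3 rather than C-6.
This places the double bond between C-3 and C-4; an ethyl group at C-5; fluoro groups at C-1 and C-4.
Substituent prefixes are cited in alphabetical order (multiplying prefixes like di-/tri- are ignored for ordering).
The name is 5-ethyl-1,4-difluoronon-3-ene.

5-ethyl-1,4-difluoronon-3-ene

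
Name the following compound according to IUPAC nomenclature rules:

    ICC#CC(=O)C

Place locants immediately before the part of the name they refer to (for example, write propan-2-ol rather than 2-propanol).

5-iodopent-3-yn-2-one

The longest chain bearing the carbonyl and the multiple bond is 5 carbons long (pentane).
A ketone (C=O on an internal carbon) is the principal characteristic group, giving the suffix -one.
A C≡C triple bond in the chain gives the infix -yne-.
Number the chain so that numbering from this end puts the carbonyl group at C-2 rather than C-4.
That gives the carbonyl at C-2; the triple bond between C-3 and C-4; an iodo group at C-5.
Assembling the pieces gives 5-iodopent-3-yn-2-one.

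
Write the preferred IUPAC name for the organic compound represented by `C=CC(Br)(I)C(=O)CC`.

The longest carbon chain that includes the carbonyl and the multiple bond has 6 carbons, so the parent hydride is hexane.
The highest-priority functional group is a ketone (C=O on an internal carbon), so the name ends in -one.
There is one C=C double bond, indicated by the ending -ene.
Choose the numbering such that numbering from this end puts the carbonyl group at C-3 rather than C-4.
This places the carbonyl at C-3; the double bond between C-5 and C-6; a bromo group at C-4; an iodo group at C-4.
The substituents are ordered alphabetically, ignoring any di-/tri- multipliers.
Assembling the pieces gives 4-bromo-4-iodohex-5-en-3-one.

4-bromo-4-iodohex-5-en-3-one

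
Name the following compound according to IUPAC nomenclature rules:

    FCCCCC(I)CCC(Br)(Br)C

8,8-dibromo-1-fluoro-5-iodononane

The longest carbon chain is 9 atoms: the parent is nonane.
The numbering direction is chosen so that the substituent locant set {1,5,8,8} is lower than {2,2,5,9} at the first point of difference.
With this numbering: two bromo groups at C-8; a fluoro group at C-1; an iodo group at C-5.
Substituent prefixes are cited in alphabetical order (multiplying prefixes like di-/tri- are ignored for ordering).
The name is 8,8-dibromo-1-fluoro-5-iodononane.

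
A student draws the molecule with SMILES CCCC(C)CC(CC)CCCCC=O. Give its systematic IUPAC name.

6-ethyl-8-methylundecanal

Counting along the main chain through the –CHO group gives 11 carbons: the parent is undecane.
The principal characteristic group is an aldehyde (terminal –CHO), named with the suffix -al.
Choose the numbering such that the aldehyde carbon is C-1 by definition.
This places an ethyl group at C-6; a methyl group at C-8.
The substituents are ordered alphabetically, ignoring any di-/tri- multipliers.
Assembling the pieces gives 6-ethyl-8-methylundecanal.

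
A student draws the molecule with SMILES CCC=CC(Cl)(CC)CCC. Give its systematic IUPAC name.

5-chloro-5-ethyloct-3-ene

The longest carbon chain that includes the multiple bond has 8 carbons, so the parent hydride is octane.
The chain contains a C=C double bond, so the unsaturation ending is -ene.
The numbering direction is chosen so that numbering from this end puts the double bond at C-3 rather than C-5.
This places the double bond between C-3 and C-4; a chloro group at C-5; an ethyl group at C-5.
Substituent prefixes are cited in alphabetical order (multiplying prefixes like di-/tri- are ignored for ordering).
The name is 5-chloro-5-ethyloct-3-ene.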